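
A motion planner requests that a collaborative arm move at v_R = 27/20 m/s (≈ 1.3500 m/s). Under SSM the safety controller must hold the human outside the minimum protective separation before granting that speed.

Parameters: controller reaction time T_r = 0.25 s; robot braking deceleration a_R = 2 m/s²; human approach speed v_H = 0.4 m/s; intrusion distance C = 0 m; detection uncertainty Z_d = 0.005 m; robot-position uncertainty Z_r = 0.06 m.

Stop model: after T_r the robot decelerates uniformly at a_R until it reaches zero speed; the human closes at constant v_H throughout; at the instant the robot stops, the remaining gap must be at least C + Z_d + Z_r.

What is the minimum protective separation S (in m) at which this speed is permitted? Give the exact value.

T_s = v_R/a_R = (27/20)/2 = 0.6750 s
reaction-phase robot travel = 1.3500·0.2500 = 0.3375 m
robot covers 1.3500·0.6750 − ½·2.0000·0.6750² = 0.4556 m while stopping
human over T_r+T_s: 0.4000·(0.2500+0.6750) = 0.3700 m
margins: 0.0000+0.0050+0.0600 = 0.0650 m
S_min ≈ 0.3375+0.4556+0.3700+0.0650  ⇒  S_min = 393/320 m

S_min = 393/320 m = 1.2281 m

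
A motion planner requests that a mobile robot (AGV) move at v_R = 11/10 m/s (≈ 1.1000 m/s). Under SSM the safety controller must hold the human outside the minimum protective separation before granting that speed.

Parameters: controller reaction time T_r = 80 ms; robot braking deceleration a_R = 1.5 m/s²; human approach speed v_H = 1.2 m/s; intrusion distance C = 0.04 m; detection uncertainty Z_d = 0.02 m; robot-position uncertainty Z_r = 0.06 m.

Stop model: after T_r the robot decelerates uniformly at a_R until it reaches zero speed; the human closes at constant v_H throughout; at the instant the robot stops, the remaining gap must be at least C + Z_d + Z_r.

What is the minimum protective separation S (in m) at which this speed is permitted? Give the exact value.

T_s = v_R/a_R = (11/10)/(3/2) = 0.7333 s
robot covers v_R·T_r = 1.1000·0.0800 = 0.0880 m before braking
robot covers 1.1000·0.7333 − ½·1.5000·0.7333² = 0.4033 m while stopping
human over T_r+T_s: 1.2000·(0.0800+0.7333) = 0.9760 m
C+Z_d+Z_r = 0.0400+0.0200+0.0600 = 0.1200 m
S_min ≈ 0.0880+0.4033+0.9760+0.1200  ⇒  S_min = 2381/1500 m

S_min = 2381/1500 m = 1.5873 m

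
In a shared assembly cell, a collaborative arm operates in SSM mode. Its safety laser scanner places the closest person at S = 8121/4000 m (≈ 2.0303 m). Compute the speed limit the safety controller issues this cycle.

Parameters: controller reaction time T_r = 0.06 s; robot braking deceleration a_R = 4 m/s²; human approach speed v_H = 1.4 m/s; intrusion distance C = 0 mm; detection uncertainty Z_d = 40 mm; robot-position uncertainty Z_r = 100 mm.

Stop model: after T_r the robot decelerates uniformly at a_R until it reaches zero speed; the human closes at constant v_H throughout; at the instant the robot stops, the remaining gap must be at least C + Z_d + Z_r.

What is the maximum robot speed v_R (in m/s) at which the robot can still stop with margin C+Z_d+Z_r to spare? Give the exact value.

at the boundary: (1/8)·v² + (41/100)·v + (-289/160) = 0
  disc = (41/100)² − 4·(1/8)·(-289/160) = 42849/40000 ; √disc = 207/200
  v_R = (−(41/100) + 207/200) / (2·(1/8)) = 5/2 m/s
check:
stop time T_s = (5/2)/4 = 0.6250 s
reaction-phase robot travel = 2.5000·0.0600 = 0.1500 m
robot under decel: 2.5000²/(2·4.0000) = 0.7812 m
human over T_r+T_s: 1.4000·(0.0600+0.6250) = 0.9590 m
margins: 0.0000+0.0400+0.1000 = 0.1400 m
sum ≈ 0.1500+0.7812+0.9590+0.1400 ≈ 2.0303 m = S ✓

v_R_max = 5/2 m/s = 2.5000 m/s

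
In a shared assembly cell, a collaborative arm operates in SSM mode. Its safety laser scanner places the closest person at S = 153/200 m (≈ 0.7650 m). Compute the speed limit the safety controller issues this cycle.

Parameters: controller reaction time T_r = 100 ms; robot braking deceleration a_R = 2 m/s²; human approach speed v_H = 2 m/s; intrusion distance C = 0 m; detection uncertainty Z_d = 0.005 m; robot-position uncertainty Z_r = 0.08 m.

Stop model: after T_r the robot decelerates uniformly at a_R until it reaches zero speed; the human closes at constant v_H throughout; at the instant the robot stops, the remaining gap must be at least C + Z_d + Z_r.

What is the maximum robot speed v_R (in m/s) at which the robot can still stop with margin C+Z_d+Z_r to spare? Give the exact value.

at the boundary: (1/4)·v² + (11/10)·v + (-12/25) = 0
  disc = (11/10)² − 4·(1/4)·(-12/25) = 169/100 ; √disc = 13/10
  v_R = (−(11/10) + 13/10) / (2·(1/4)) = 2/5 m/s
check:
T_s = v_R/a_R = (2/5)/2 = 0.2000 s
robot in T_r: 0.4000·0.1000 = 0.0400 m
robot under decel: 0.4000²/(2·2.0000) = 0.0400 m
human over T_r+T_s: 2.0000·(0.1000+0.2000) = 0.6000 m
C+Z_d+Z_r = 0.0000+0.0050+0.0800 = 0.0850 m
sum ≈ 0.0400+0.0400+0.6000+0.0850 ≈ 0.7650 m = S ✓

v_R_max = 2/5 m/s = 0.4000 m/s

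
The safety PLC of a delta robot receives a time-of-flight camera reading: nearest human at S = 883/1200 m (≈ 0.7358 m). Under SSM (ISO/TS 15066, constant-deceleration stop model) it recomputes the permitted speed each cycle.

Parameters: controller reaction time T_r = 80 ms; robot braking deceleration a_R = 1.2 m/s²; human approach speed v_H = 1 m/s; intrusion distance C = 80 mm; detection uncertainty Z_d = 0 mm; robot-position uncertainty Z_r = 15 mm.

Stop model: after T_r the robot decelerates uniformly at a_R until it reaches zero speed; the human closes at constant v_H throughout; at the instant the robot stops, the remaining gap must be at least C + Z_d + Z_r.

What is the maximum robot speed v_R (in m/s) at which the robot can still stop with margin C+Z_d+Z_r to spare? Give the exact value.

v_R_max = 1/2 m/s = 0.5000 m/s

collect terms ⇒ (5/12)·v_R² + (137/150)·v_R + (-673/1200) = 0
  disc = (137/150)² − 4·(5/12)·(-673/1200) = 17689/10000 ; √disc = 133/100
  v_R = (−(137/150) + 133/100) / (2·(5/12)) = 1/2 m/s
check:
T_s = v_R/a_R = (1/2)/(6/5) = 0.4167 s
robot covers v_R·T_r = 0.5000·0.0800 = 0.0400 m before braking
robot under decel: 0.5000²/(2·1.2000) = 0.1042 m
person approaches 1.0000·(0.0800+0.4167) = 0.4967 m
residual clearance needed = 0.0800+0.0000+0.0150 = 0.0950 m
sum ≈ 0.0400+0.1042+0.4967+0.0950 ≈ 0.7358 m = S ✓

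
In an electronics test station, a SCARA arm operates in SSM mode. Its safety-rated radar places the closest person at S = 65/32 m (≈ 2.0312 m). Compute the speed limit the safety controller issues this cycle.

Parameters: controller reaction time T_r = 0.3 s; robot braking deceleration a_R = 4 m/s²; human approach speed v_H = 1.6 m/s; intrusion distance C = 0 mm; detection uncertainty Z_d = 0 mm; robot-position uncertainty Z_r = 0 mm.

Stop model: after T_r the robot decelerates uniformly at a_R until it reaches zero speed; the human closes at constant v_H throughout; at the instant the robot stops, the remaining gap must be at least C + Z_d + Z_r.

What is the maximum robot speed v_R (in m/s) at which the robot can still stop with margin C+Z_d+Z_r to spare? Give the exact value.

quadratic (1/8)·v² + (7/10)·v + (-1241/800) = 0
  disc = (7/10)² − 4·(1/8)·(-1241/800) = 81/64 ; √disc = 9/8
  v_R = (−(7/10) + 9/8) / (2·(1/8)) = 17/10 m/s
check:
stop time T_s = (17/10)/4 = 0.4250 s
robot covers v_R·T_r = 1.7000·0.3000 = 0.5100 m before braking
robot under decel: 1.7000²/(2·4.0000) = 0.3613 m
person approaches 1.6000·(0.3000+0.4250) = 1.1600 m
margins: 0.0000+0.0000+0.0000 = 0.0000 m
sum ≈ 0.5100+0.3613+1.1600+0.0000 ≈ 2.0312 m = S ✓

v_R_max = 17/10 m/s = 1.7000 m/s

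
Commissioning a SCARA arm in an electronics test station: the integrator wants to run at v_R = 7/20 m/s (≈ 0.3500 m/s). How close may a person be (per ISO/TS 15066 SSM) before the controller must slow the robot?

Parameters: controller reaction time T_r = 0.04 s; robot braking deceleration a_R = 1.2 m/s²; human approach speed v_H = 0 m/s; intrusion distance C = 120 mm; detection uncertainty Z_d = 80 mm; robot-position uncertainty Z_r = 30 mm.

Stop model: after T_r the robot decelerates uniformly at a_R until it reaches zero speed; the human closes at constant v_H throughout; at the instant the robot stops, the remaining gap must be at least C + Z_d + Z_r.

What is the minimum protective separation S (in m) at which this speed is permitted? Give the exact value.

T_s = v_R/a_R = (7/20)/(6/5) = 0.2917 s
robot covers v_R·T_r = 0.3500·0.0400 = 0.0140 m before braking
robot covers 0.3500·0.2917 − ½·1.2000·0.2917² = 0.0510 m while stopping
human over T_r+T_s: 0.0000·(0.0400+0.2917) = 0.0000 m
residual clearance needed = 0.1200+0.0800+0.0300 = 0.2300 m
S_min ≈ 0.0140+0.0510+0.0000+0.2300  ⇒  S_min = 7081/24000 m

S_min = 7081/24000 m = 0.2950 m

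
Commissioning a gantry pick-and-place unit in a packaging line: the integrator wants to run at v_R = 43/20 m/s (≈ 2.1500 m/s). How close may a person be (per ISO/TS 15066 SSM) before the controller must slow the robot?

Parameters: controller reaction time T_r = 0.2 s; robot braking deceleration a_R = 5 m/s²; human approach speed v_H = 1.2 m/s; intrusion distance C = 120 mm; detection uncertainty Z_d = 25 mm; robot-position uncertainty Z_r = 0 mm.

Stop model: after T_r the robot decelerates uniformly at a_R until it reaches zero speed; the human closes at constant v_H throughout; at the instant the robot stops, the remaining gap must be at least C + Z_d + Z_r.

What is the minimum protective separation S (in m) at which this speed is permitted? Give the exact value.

S_min = 7173/4000 m = 1.7933 m

stop time T_s = (43/20)/5 = 0.4300 s
robot in T_r: 2.1500·0.2000 = 0.4300 m
braking distance = 2.1500²/(2·5.0000) = 0.4622 m
human closes 1.2000·0.6300 = 0.7560 m
C+Z_d+Z_r = 0.1200+0.0250+0.0000 = 0.1450 m
S_min ≈ 0.4300+0.4622+0.7560+0.1450  ⇒  S_min = 7173/4000 m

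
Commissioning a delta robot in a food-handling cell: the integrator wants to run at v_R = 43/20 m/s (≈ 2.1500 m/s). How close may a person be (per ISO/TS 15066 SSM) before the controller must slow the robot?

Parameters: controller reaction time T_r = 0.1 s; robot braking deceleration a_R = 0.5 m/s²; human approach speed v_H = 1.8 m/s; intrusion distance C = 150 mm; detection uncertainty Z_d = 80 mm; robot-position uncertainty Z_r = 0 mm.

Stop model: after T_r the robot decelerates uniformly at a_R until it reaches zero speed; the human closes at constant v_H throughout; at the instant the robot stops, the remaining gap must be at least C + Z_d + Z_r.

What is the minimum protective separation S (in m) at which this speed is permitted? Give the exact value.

braking lasts T_s = (43/20)/(1/2) = 4.3000 s
robot in T_r: 2.1500·0.1000 = 0.2150 m
braking distance = 2.1500²/(2·0.5000) = 4.6225 m
person approaches 1.8000·(0.1000+4.3000) = 7.9200 m
residual clearance needed = 0.1500+0.0800+0.0000 = 0.2300 m
S_min ≈ 0.2150+4.6225+7.9200+0.2300  ⇒  S_min = 1039/80 m

S_min = 1039/80 m = 12.9875 m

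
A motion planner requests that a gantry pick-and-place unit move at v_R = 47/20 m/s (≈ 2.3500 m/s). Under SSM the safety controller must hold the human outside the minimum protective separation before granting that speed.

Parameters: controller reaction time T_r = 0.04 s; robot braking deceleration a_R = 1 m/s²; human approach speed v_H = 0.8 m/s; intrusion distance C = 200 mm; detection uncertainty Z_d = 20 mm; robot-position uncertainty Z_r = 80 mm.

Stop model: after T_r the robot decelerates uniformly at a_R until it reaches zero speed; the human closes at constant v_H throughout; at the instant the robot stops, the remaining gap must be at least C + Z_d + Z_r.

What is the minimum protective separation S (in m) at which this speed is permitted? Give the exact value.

S_min = 20269/4000 m = 5.0672 m

braking lasts T_s = (47/20)/1 = 2.3500 s
robot in T_r: 2.3500·0.0400 = 0.0940 m
braking distance = 2.3500²/(2·1.0000) = 2.7612 m
person approaches 0.8000·(0.0400+2.3500) = 1.9120 m
margins: 0.2000+0.0200+0.0800 = 0.3000 m
S_min ≈ 0.0940+2.7612+1.9120+0.3000  ⇒  S_min = 20269/4000 m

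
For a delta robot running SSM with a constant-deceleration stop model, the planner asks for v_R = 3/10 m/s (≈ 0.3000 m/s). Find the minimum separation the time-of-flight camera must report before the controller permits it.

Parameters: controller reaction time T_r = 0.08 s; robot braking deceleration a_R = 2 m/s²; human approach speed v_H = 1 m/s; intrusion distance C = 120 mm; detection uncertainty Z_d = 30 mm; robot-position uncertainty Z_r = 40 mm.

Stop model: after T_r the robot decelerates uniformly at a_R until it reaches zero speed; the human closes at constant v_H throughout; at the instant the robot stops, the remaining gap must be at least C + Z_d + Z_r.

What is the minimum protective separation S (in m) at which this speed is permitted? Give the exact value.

S_min = 933/2000 m = 0.4665 m

T_s = v_R/a_R = (3/10)/2 = 0.1500 s
robot in T_r: 0.3000·0.0800 = 0.0240 m
braking distance = 0.3000²/(2·2.0000) = 0.0225 m
person approaches 1.0000·(0.0800+0.1500) = 0.2300 m
C+Z_d+Z_r = 0.1200+0.0300+0.0400 = 0.1900 m
S_min ≈ 0.0240+0.0225+0.2300+0.1900  ⇒  S_min = 933/2000 m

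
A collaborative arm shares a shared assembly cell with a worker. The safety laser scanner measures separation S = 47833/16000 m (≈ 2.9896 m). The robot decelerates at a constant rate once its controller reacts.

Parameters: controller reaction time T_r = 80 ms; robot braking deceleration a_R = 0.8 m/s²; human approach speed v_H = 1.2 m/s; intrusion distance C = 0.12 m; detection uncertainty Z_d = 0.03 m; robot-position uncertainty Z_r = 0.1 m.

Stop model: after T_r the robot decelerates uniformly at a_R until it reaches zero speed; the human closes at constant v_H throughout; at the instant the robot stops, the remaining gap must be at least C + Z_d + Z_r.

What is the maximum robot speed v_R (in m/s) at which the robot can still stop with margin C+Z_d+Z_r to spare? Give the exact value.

collect terms ⇒ (5/8)·v_R² + (79/50)·v_R + (-42297/16000) = 0
  disc = (79/50)² − 4·(5/8)·(-42297/16000) = 1456849/160000 ; √disc = 1207/400
  v_R = (−(79/50) + 1207/400) / (2·(5/8)) = 23/20 m/s
check:
stop time T_s = (23/20)/(4/5) = 1.4375 s
reaction-phase robot travel = 1.1500·0.0800 = 0.0920 m
robot covers 1.1500·1.4375 − ½·0.8000·1.4375² = 0.8266 m while stopping
person approaches 1.2000·(0.0800+1.4375) = 1.8210 m
residual clearance needed = 0.1200+0.0300+0.1000 = 0.2500 m
sum ≈ 0.0920+0.8266+1.8210+0.2500 ≈ 2.9896 m = S ✓

v_R_max = 23/20 m/s = 1.1500 m/s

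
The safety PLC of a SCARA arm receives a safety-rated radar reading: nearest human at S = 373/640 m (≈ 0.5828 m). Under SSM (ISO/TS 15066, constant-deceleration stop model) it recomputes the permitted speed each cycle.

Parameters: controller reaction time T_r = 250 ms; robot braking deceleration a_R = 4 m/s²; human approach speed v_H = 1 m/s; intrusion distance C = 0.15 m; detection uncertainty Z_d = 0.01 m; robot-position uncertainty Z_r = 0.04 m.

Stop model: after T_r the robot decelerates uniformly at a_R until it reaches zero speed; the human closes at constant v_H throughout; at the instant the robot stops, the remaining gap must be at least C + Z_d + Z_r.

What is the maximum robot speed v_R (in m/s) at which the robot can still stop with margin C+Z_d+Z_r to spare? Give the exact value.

v_R_max = 1/4 m/s = 0.2500 m/s

at the boundary: (1/8)·v² + (1/2)·v + (-17/128) = 0
  disc = (1/2)² − 4·(1/8)·(-17/128) = 81/256 ; √disc = 9/16
  v_R = (−(1/2) + 9/16) / (2·(1/8)) = 1/4 m/s
check:
braking lasts T_s = (1/4)/4 = 0.0625 s
reaction-phase robot travel = 0.2500·0.2500 = 0.0625 m
robot covers 0.2500·0.0625 − ½·4.0000·0.0625² = 0.0078 m while stopping
person approaches 1.0000·(0.2500+0.0625) = 0.3125 m
C+Z_d+Z_r = 0.1500+0.0100+0.0400 = 0.2000 m
sum ≈ 0.0625+0.0078+0.3125+0.2000 ≈ 0.5828 m = S ✓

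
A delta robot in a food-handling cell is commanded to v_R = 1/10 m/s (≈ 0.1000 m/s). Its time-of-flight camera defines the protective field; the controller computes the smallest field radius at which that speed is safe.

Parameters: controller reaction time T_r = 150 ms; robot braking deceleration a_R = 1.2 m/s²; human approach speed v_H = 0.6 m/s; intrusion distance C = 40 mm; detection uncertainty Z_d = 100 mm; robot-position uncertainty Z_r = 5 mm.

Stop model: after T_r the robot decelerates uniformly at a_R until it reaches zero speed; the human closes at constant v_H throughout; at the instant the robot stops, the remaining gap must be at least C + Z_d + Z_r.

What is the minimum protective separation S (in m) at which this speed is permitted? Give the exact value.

braking lasts T_s = (1/10)/(6/5) = 0.0833 s
robot covers v_R·T_r = 0.1000·0.1500 = 0.0150 m before braking
braking distance = 0.1000²/(2·1.2000) = 0.0042 m
human over T_r+T_s: 0.6000·(0.1500+0.0833) = 0.1400 m
C+Z_d+Z_r = 0.0400+0.1000+0.0050 = 0.1450 m
S_min ≈ 0.0150+0.0042+0.1400+0.1450  ⇒  S_min = 73/240 m

S_min = 73/240 m = 0.3042 m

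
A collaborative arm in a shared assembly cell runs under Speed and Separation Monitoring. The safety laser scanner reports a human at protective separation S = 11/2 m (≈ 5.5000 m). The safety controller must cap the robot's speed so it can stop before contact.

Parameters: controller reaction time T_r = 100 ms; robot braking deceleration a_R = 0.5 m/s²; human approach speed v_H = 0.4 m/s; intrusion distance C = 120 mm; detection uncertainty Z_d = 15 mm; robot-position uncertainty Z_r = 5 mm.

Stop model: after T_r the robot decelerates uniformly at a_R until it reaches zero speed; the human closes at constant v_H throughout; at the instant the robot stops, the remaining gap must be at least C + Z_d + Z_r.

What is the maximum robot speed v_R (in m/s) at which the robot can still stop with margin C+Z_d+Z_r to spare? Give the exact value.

v_R_max = 19/10 m/s = 1.9000 m/s

at the boundary: (1)·v² + (9/10)·v + (-133/25) = 0
  disc = (9/10)² − 4·(1)·(-133/25) = 2209/100 ; √disc = 47/10
  v_R = (−(9/10) + 47/10) / (2·(1)) = 19/10 m/s
check:
stop time T_s = (19/10)/(1/2) = 3.8000 s
robot in T_r: 1.9000·0.1000 = 0.1900 m
braking distance = 1.9000²/(2·0.5000) = 3.6100 m
human closes 0.4000·3.9000 = 1.5600 m
residual clearance needed = 0.1200+0.0150+0.0050 = 0.1400 m
sum ≈ 0.1900+3.6100+1.5600+0.1400 ≈ 5.5000 m = S ✓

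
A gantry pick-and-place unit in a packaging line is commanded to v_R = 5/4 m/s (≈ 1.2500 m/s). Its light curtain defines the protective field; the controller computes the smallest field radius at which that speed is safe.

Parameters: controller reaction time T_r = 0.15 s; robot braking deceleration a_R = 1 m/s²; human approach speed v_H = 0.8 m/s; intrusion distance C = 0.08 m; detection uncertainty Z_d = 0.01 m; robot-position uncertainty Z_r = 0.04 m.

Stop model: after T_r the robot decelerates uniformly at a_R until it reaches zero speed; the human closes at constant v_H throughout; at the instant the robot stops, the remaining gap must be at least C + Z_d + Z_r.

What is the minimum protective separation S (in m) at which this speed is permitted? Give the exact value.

braking lasts T_s = (5/4)/1 = 1.2500 s
robot covers v_R·T_r = 1.2500·0.1500 = 0.1875 m before braking
robot under decel: 1.2500²/(2·1.0000) = 0.7812 m
human over T_r+T_s: 0.8000·(0.1500+1.2500) = 1.1200 m
residual clearance needed = 0.0800+0.0100+0.0400 = 0.1300 m
S_min ≈ 0.1875+0.7812+1.1200+0.1300  ⇒  S_min = 71/32 m

S_min = 71/32 m = 2.2188 m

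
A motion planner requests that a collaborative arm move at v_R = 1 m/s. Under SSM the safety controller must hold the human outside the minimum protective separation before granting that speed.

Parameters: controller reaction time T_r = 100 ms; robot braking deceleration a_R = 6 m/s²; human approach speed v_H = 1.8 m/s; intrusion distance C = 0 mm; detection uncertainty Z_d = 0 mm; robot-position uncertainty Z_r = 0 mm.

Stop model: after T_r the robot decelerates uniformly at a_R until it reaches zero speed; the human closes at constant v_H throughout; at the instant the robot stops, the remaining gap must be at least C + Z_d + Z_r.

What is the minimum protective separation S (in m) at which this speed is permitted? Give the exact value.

S_min = 199/300 m = 0.6633 m

T_s = v_R/a_R = 1/6 = 0.1667 s
reaction-phase robot travel = 1.0000·0.1000 = 0.1000 m
braking distance = 1.0000²/(2·6.0000) = 0.0833 m
person approaches 1.8000·(0.1000+0.1667) = 0.4800 m
margins: 0.0000+0.0000+0.0000 = 0.0000 m
S_min ≈ 0.1000+0.0833+0.4800+0.0000  ⇒  S_min = 199/300 m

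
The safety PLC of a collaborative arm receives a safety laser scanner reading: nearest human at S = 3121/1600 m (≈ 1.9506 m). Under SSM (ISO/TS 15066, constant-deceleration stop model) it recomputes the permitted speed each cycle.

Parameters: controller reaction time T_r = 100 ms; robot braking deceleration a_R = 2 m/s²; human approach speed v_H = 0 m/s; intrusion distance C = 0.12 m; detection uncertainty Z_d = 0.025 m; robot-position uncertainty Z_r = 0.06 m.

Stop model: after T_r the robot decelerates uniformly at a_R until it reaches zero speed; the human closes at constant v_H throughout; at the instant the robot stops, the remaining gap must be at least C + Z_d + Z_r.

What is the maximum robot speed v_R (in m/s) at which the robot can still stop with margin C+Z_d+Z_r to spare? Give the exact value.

quadratic (1/4)·v² + (1/10)·v + (-2793/1600) = 0
  disc = (1/10)² − 4·(1/4)·(-2793/1600) = 2809/1600 ; √disc = 53/40
  v_R = (−(1/10) + 53/40) / (2·(1/4)) = 49/20 m/s
check:
braking lasts T_s = (49/20)/2 = 1.2250 s
robot in T_r: 2.4500·0.1000 = 0.2450 m
braking distance = 2.4500²/(2·2.0000) = 1.5006 m
person approaches 0.0000·(0.1000+1.2250) = 0.0000 m
C+Z_d+Z_r = 0.1200+0.0250+0.0600 = 0.2050 m
sum ≈ 0.2450+1.5006+0.0000+0.2050 ≈ 1.9506 m = S ✓

v_R_max = 49/20 m/s = 2.4500 m/s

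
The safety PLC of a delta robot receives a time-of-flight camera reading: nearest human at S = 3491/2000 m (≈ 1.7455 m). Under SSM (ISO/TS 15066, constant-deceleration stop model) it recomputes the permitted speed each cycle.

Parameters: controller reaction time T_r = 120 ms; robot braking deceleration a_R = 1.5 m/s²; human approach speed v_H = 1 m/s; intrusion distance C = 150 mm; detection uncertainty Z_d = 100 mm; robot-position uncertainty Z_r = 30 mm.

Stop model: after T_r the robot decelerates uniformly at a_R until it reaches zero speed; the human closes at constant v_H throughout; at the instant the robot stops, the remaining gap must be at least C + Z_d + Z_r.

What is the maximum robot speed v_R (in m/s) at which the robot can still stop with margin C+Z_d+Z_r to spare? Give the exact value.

collect terms ⇒ (1/3)·v_R² + (59/75)·v_R + (-2691/2000) = 0
  disc = (59/75)² − 4·(1/3)·(-2691/2000) = 54289/22500 ; √disc = 233/150
  v_R = (−(59/75) + 233/150) / (2·(1/3)) = 23/20 m/s
check:
braking lasts T_s = (23/20)/(3/2) = 0.7667 s
reaction-phase robot travel = 1.1500·0.1200 = 0.1380 m
robot covers 1.1500·0.7667 − ½·1.5000·0.7667² = 0.4408 m while stopping
human closes 1.0000·0.8867 = 0.8867 m
margins: 0.1500+0.1000+0.0300 = 0.2800 m
sum ≈ 0.1380+0.4408+0.8867+0.2800 ≈ 1.7455 m = S ✓

v_R_max = 23/20 m/s = 1.1500 m/s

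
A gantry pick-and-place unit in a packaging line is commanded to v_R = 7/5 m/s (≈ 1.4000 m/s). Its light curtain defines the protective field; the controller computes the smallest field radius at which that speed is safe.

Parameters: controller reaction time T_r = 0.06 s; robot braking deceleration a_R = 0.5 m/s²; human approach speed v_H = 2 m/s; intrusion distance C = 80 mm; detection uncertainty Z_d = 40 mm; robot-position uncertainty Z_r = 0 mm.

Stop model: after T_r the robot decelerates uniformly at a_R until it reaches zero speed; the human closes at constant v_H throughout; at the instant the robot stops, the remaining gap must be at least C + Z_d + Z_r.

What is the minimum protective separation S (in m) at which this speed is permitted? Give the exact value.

stop time T_s = (7/5)/(1/2) = 2.8000 s
reaction-phase robot travel = 1.4000·0.0600 = 0.0840 m
braking distance = 1.4000²/(2·0.5000) = 1.9600 m
human closes 2.0000·2.8600 = 5.7200 m
residual clearance needed = 0.0800+0.0400+0.0000 = 0.1200 m
S_min ≈ 0.0840+1.9600+5.7200+0.1200  ⇒  S_min = 1971/250 m

S_min = 1971/250 m = 7.8840 m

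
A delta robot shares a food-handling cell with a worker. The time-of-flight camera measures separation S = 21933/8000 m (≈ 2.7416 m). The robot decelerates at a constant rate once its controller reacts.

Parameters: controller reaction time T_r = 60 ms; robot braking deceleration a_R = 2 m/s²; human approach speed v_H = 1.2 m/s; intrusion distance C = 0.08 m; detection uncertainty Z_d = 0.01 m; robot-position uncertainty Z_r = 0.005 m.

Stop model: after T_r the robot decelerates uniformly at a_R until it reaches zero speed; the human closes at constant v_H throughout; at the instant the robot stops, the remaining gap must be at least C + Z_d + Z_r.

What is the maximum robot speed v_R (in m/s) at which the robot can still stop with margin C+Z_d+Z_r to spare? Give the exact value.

v_R_max = 43/20 m/s = 2.1500 m/s

at the boundary: (1/4)·v² + (33/50)·v + (-20597/8000) = 0
  disc = (33/50)² − 4·(1/4)·(-20597/8000) = 120409/40000 ; √disc = 347/200
  v_R = (−(33/50) + 347/200) / (2·(1/4)) = 43/20 m/s
check:
braking lasts T_s = (43/20)/2 = 1.0750 s
robot covers v_R·T_r = 2.1500·0.0600 = 0.1290 m before braking
robot covers 2.1500·1.0750 − ½·2.0000·1.0750² = 1.1556 m while stopping
human over T_r+T_s: 1.2000·(0.0600+1.0750) = 1.3620 m
margins: 0.0800+0.0100+0.0050 = 0.0950 m
sum ≈ 0.1290+1.1556+1.3620+0.0950 ≈ 2.7416 m = S ✓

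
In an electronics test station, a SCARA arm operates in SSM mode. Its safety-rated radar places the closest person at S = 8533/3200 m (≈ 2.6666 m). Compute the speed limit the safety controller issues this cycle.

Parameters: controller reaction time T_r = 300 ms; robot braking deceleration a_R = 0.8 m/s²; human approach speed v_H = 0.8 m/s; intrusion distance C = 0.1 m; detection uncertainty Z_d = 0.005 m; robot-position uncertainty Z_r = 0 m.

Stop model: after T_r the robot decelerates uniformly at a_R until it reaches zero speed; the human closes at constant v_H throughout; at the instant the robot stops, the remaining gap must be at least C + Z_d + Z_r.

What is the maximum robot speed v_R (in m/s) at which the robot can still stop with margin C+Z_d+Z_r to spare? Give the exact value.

v_R_max = 23/20 m/s = 1.1500 m/s

quadratic (5/8)·v² + (13/10)·v + (-7429/3200) = 0
  disc = (13/10)² − 4·(5/8)·(-7429/3200) = 47961/6400 ; √disc = 219/80
  v_R = (−(13/10) + 219/80) / (2·(5/8)) = 23/20 m/s
check:
braking lasts T_s = (23/20)/(4/5) = 1.4375 s
reaction-phase robot travel = 1.1500·0.3000 = 0.3450 m
robot under decel: 1.1500²/(2·0.8000) = 0.8266 m
human over T_r+T_s: 0.8000·(0.3000+1.4375) = 1.3900 m
margins: 0.1000+0.0050+0.0000 = 0.1050 m
sum ≈ 0.3450+0.8266+1.3900+0.1050 ≈ 2.6666 m = S ✓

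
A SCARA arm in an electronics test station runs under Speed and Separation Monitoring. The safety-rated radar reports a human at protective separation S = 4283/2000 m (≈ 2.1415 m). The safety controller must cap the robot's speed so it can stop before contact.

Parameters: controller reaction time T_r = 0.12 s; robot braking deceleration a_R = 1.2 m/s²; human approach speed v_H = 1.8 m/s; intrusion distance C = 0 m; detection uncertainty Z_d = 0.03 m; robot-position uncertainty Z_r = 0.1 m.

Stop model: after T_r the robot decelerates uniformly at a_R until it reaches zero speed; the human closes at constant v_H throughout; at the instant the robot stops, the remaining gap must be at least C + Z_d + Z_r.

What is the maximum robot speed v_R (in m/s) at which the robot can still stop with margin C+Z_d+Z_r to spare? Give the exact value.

at the boundary: (5/12)·v² + (81/50)·v + (-3591/2000) = 0
  disc = (81/50)² − 4·(5/12)·(-3591/2000) = 56169/10000 ; √disc = 237/100
  v_R = (−(81/50) + 237/100) / (2·(5/12)) = 9/10 m/s
check:
braking lasts T_s = (9/10)/(6/5) = 0.7500 s
robot covers v_R·T_r = 0.9000·0.1200 = 0.1080 m before braking
robot under decel: 0.9000²/(2·1.2000) = 0.3375 m
human closes 1.8000·0.8700 = 1.5660 m
C+Z_d+Z_r = 0.0000+0.0300+0.1000 = 0.1300 m
sum ≈ 0.1080+0.3375+1.5660+0.1300 ≈ 2.1415 m = S ✓

v_R_max = 9/10 m/s = 0.9000 m/s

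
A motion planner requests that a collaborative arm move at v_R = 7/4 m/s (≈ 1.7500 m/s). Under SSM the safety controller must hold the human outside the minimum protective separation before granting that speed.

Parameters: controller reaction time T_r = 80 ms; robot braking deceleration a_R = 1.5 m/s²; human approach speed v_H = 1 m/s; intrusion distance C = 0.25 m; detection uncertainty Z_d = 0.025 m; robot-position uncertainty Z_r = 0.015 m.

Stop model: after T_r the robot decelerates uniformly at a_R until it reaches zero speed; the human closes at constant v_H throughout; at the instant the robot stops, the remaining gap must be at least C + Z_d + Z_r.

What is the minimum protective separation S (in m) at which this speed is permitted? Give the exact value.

S_min = 1079/400 m = 2.6975 m

T_s = v_R/a_R = (7/4)/(3/2) = 1.1667 s
reaction-phase robot travel = 1.7500·0.0800 = 0.1400 m
robot under decel: 1.7500²/(2·1.5000) = 1.0208 m
human closes 1.0000·1.2467 = 1.2467 m
residual clearance needed = 0.2500+0.0250+0.0150 = 0.2900 m
S_min ≈ 0.1400+1.0208+1.2467+0.2900  ⇒  S_min = 1079/400 m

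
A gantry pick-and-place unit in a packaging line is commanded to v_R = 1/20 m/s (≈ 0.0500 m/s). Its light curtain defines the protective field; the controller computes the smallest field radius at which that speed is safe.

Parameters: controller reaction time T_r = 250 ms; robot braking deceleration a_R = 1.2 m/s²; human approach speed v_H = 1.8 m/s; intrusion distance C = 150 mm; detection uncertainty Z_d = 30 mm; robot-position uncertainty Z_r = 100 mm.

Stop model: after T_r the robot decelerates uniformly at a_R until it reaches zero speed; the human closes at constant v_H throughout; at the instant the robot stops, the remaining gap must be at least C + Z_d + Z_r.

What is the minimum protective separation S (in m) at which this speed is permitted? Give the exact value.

S_min = 3929/4800 m = 0.8185 m

T_s = v_R/a_R = (1/20)/(6/5) = 0.0417 s
reaction-phase robot travel = 0.0500·0.2500 = 0.0125 m
robot covers 0.0500·0.0417 − ½·1.2000·0.0417² = 0.0010 m while stopping
human closes 1.8000·0.2917 = 0.5250 m
margins: 0.1500+0.0300+0.1000 = 0.2800 m
S_min ≈ 0.0125+0.0010+0.5250+0.2800  ⇒  S_min = 3929/4800 m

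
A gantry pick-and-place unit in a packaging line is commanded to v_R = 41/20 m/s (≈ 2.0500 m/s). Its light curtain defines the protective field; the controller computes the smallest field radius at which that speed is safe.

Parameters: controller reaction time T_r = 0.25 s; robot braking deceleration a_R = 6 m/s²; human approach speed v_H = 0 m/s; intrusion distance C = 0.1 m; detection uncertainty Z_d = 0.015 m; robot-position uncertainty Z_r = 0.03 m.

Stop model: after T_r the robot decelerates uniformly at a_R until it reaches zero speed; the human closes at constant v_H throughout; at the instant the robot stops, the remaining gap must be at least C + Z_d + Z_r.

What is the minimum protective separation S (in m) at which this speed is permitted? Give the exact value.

S_min = 4837/4800 m = 1.0077 m

stop time T_s = (41/20)/6 = 0.3417 s
robot covers v_R·T_r = 2.0500·0.2500 = 0.5125 m before braking
robot covers 2.0500·0.3417 − ½·6.0000·0.3417² = 0.3502 m while stopping
human closes 0.0000·0.5917 = 0.0000 m
residual clearance needed = 0.1000+0.0150+0.0300 = 0.1450 m
S_min ≈ 0.5125+0.3502+0.0000+0.1450  ⇒  S_min = 4837/4800 m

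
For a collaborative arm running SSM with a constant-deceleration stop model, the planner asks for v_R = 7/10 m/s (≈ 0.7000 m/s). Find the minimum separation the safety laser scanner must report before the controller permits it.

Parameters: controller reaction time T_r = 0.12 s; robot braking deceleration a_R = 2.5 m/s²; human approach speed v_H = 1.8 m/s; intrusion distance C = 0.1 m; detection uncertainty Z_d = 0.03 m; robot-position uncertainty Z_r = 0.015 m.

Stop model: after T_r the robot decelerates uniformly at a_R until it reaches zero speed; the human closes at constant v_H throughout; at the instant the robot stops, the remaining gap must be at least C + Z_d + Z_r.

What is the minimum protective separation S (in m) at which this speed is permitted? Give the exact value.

S_min = 1047/1000 m = 1.0470 m

T_s = v_R/a_R = (7/10)/(5/2) = 0.2800 s
robot in T_r: 0.7000·0.1200 = 0.0840 m
robot covers 0.7000·0.2800 − ½·2.5000·0.2800² = 0.0980 m while stopping
human closes 1.8000·0.4000 = 0.7200 m
margins: 0.1000+0.0300+0.0150 = 0.1450 m
S_min ≈ 0.0840+0.0980+0.7200+0.1450  ⇒  S_min = 1047/1000 m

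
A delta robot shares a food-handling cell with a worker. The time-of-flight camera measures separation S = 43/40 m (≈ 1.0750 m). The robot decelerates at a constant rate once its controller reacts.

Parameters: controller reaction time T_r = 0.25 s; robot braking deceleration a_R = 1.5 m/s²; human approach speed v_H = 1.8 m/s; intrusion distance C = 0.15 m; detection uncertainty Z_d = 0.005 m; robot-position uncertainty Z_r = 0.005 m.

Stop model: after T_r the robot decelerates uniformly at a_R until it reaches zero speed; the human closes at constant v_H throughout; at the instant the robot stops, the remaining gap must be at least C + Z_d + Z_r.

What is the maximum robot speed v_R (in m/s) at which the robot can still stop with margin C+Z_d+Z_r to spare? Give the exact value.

v_R_max = 3/10 m/s = 0.3000 m/s

quadratic (1/3)·v² + (29/20)·v + (-93/200) = 0
  disc = (29/20)² − 4·(1/3)·(-93/200) = 1089/400 ; √disc = 33/20
  v_R = (−(29/20) + 33/20) / (2·(1/3)) = 3/10 m/s
check:
stop time T_s = (3/10)/(3/2) = 0.2000 s
reaction-phase robot travel = 0.3000·0.2500 = 0.0750 m
robot covers 0.3000·0.2000 − ½·1.5000·0.2000² = 0.0300 m while stopping
person approaches 1.8000·(0.2500+0.2000) = 0.8100 m
C+Z_d+Z_r = 0.1500+0.0050+0.0050 = 0.1600 m
sum ≈ 0.0750+0.0300+0.8100+0.1600 ≈ 1.0750 m = S ✓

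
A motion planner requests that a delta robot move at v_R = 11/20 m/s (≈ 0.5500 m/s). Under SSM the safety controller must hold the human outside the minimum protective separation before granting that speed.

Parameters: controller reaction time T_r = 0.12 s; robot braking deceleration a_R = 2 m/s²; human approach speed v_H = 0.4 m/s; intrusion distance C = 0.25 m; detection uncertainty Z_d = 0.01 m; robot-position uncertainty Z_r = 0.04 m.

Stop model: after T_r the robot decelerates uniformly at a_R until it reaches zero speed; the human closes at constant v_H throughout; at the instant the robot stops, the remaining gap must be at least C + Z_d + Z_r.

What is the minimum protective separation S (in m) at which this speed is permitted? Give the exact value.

T_s = v_R/a_R = (11/20)/2 = 0.2750 s
robot in T_r: 0.5500·0.1200 = 0.0660 m
robot under decel: 0.5500²/(2·2.0000) = 0.0756 m
human closes 0.4000·0.3950 = 0.1580 m
residual clearance needed = 0.2500+0.0100+0.0400 = 0.3000 m
S_min ≈ 0.0660+0.0756+0.1580+0.3000  ⇒  S_min = 4797/8000 m

S_min = 4797/8000 m = 0.5996 m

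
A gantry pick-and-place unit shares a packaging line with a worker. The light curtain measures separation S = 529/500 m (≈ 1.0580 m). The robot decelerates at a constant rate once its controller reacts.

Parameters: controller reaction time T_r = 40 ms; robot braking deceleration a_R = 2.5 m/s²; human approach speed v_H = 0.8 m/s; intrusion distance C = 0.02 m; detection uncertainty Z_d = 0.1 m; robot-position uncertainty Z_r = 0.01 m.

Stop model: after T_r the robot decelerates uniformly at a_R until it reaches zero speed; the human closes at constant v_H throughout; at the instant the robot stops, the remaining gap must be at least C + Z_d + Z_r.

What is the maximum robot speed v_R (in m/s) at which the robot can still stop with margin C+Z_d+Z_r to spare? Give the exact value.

v_R_max = 7/5 m/s = 1.4000 m/s

collect terms ⇒ (1/5)·v_R² + (9/25)·v_R + (-112/125) = 0
  disc = (9/25)² − 4·(1/5)·(-112/125) = 529/625 ; √disc = 23/25
  v_R = (−(9/25) + 23/25) / (2·(1/5)) = 7/5 m/s
check:
braking lasts T_s = (7/5)/(5/2) = 0.5600 s
robot in T_r: 1.4000·0.0400 = 0.0560 m
robot under decel: 1.4000²/(2·2.5000) = 0.3920 m
human closes 0.8000·0.6000 = 0.4800 m
C+Z_d+Z_r = 0.0200+0.1000+0.0100 = 0.1300 m
sum ≈ 0.0560+0.3920+0.4800+0.1300 ≈ 1.0580 m = S ✓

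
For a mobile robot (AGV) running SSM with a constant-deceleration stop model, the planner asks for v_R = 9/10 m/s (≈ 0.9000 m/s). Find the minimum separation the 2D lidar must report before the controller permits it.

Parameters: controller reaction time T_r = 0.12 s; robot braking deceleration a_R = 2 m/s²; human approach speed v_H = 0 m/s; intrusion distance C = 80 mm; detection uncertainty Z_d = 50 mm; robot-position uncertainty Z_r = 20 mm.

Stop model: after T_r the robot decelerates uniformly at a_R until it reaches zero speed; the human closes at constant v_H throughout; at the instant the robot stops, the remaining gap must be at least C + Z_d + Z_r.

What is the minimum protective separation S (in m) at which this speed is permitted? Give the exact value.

S_min = 921/2000 m = 0.4605 m

stop time T_s = (9/10)/2 = 0.4500 s
robot in T_r: 0.9000·0.1200 = 0.1080 m
braking distance = 0.9000²/(2·2.0000) = 0.2025 m
human closes 0.0000·0.5700 = 0.0000 m
margins: 0.0800+0.0500+0.0200 = 0.1500 m
S_min ≈ 0.1080+0.2025+0.0000+0.1500  ⇒  S_min = 921/2000 m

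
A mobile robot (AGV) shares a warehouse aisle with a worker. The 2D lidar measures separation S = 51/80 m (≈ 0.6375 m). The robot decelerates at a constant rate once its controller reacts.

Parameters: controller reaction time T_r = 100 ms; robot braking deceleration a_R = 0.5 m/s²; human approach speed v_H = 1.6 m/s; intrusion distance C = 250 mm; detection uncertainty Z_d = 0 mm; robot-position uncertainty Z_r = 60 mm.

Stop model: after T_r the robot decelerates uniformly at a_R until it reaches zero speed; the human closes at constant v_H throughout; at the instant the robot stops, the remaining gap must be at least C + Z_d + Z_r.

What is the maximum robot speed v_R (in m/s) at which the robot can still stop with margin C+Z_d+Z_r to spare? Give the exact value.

collect terms ⇒ (1)·v_R² + (33/10)·v_R + (-67/400) = 0
  disc = (33/10)² − 4·(1)·(-67/400) = 289/25 ; √disc = 17/5
  v_R = (−(33/10) + 17/5) / (2·(1)) = 1/20 m/s
check:
stop time T_s = (1/20)/(1/2) = 0.1000 s
robot in T_r: 0.0500·0.1000 = 0.0050 m
robot under decel: 0.0500²/(2·0.5000) = 0.0025 m
person approaches 1.6000·(0.1000+0.1000) = 0.3200 m
C+Z_d+Z_r = 0.2500+0.0000+0.0600 = 0.3100 m
sum ≈ 0.0050+0.0025+0.3200+0.3100 ≈ 0.6375 m = S ✓

v_R_max = 1/20 m/s = 0.0500 m/s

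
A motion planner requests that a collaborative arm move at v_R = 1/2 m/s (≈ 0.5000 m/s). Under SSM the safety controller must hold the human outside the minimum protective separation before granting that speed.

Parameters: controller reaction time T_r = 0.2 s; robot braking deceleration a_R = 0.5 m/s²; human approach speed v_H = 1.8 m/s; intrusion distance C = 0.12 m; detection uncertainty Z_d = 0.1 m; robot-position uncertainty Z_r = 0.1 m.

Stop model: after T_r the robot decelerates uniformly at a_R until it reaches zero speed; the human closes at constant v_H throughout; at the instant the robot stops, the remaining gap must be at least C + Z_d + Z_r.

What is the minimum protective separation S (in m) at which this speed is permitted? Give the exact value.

S_min = 283/100 m = 2.8300 m

braking lasts T_s = (1/2)/(1/2) = 1.0000 s
robot in T_r: 0.5000·0.2000 = 0.1000 m
robot covers 0.5000·1.0000 − ½·0.5000·1.0000² = 0.2500 m while stopping
human closes 1.8000·1.2000 = 2.1600 m
margins: 0.1200+0.1000+0.1000 = 0.3200 m
S_min ≈ 0.1000+0.2500+2.1600+0.3200  ⇒  S_min = 283/100 m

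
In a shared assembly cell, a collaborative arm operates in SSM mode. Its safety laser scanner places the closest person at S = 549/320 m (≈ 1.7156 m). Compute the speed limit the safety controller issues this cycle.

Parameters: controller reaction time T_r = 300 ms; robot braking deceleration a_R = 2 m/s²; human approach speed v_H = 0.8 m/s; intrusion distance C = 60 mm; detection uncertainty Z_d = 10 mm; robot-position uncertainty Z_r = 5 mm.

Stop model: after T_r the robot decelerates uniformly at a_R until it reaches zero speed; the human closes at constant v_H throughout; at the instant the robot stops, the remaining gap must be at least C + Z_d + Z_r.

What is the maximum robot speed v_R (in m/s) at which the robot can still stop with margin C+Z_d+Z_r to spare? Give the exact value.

at the boundary: (1/4)·v² + (7/10)·v + (-2241/1600) = 0
  disc = (7/10)² − 4·(1/4)·(-2241/1600) = 121/64 ; √disc = 11/8
  v_R = (−(7/10) + 11/8) / (2·(1/4)) = 27/20 m/s
check:
braking lasts T_s = (27/20)/2 = 0.6750 s
reaction-phase robot travel = 1.3500·0.3000 = 0.4050 m
braking distance = 1.3500²/(2·2.0000) = 0.4556 m
person approaches 0.8000·(0.3000+0.6750) = 0.7800 m
residual clearance needed = 0.0600+0.0100+0.0050 = 0.0750 m
sum ≈ 0.4050+0.4556+0.7800+0.0750 ≈ 1.7156 m = S ✓

v_R_max = 27/20 m/s = 1.3500 m/s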